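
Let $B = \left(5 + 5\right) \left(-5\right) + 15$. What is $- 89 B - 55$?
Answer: $3060$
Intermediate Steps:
$B = -35$ ($B = 10 \left(-5\right) + 15 = -50 + 15 = -35$)
$- 89 B - 55 = \left(-89\right) \left(-35\right) - 55 = 3115 - 55 = 3060$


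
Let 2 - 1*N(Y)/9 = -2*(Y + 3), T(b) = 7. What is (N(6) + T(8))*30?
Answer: 5610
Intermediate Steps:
N(Y) = 72 + 18*Y (N(Y) = 18 - (-18)*(Y + 3) = 18 - (-18)*(3 + Y) = 18 - 9*(-6 - 2*Y) = 18 + (54 + 18*Y) = 72 + 18*Y)
(N(6) + T(8))*30 = ((72 + 18*6) + 7)*30 = ((72 + 108) + 7)*30 = (180 + 7)*30 = 187*30 = 5610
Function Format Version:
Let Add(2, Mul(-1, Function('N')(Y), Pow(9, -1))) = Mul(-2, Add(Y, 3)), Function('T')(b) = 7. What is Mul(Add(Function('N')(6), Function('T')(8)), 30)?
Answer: 5610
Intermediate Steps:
Function('N')(Y) = Add(72, Mul(18, Y)) (Function('N')(Y) = Add(18, Mul(-9, Mul(-2, Add(Y, 3)))) = Add(18, Mul(-9, Mul(-2, Add(3, Y)))) = Add(18, Mul(-9, Add(-6, Mul(-2, Y)))) = Add(18, Add(54, Mul(18, Y))) = Add(72, Mul(18, Y)))
Mul(Add(Function('N')(6), Function('T')(8)), 30) = Mul(Add(Add(72, Mul(18, 6)), 7), 30) = Mul(Add(Add(72, 108), 7), 30) = Mul(Add(180, 7), 30) = Mul(187, 30) = 5610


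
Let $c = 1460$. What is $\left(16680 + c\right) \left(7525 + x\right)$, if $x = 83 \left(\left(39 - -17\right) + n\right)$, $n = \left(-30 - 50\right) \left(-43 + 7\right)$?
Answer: $4557003820$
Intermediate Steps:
$n = 2880$ ($n = \left(-80\right) \left(-36\right) = 2880$)
$x = 243688$ ($x = 83 \left(\left(39 - -17\right) + 2880\right) = 83 \left(\left(39 + 17\right) + 2880\right) = 83 \left(56 + 2880\right) = 83 \cdot 2936 = 243688$)
$\left(16680 + c\right) \left(7525 + x\right) = \left(16680 + 1460\right) \left(7525 + 243688\right) = 18140 \cdot 251213 = 4557003820$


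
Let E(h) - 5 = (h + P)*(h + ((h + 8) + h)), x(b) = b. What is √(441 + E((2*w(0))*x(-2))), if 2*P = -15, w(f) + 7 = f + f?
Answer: 2*√583 ≈ 48.291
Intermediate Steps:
w(f) = -7 + 2*f (w(f) = -7 + (f + f) = -7 + 2*f)
P = -15/2 (P = (½)*(-15) = -15/2 ≈ -7.5000)
E(h) = 5 + (8 + 3*h)*(-15/2 + h) (E(h) = 5 + (h - 15/2)*(h + ((h + 8) + h)) = 5 + (-15/2 + h)*(h + ((8 + h) + h)) = 5 + (-15/2 + h)*(h + (8 + 2*h)) = 5 + (-15/2 + h)*(8 + 3*h) = 5 + (8 + 3*h)*(-15/2 + h))
√(441 + E((2*w(0))*x(-2))) = √(441 + (-55 + 3*((2*(-7 + 2*0))*(-2))² - 29*2*(-7 + 2*0)*(-2)/2)) = √(441 + (-55 + 3*((2*(-7 + 0))*(-2))² - 29*2*(-7 + 0)*(-2)/2)) = √(441 + (-55 + 3*((2*(-7))*(-2))² - 29*2*(-7)*(-2)/2)) = √(441 + (-55 + 3*(-14*(-2))² - (-203)*(-2))) = √(441 + (-55 + 3*28² - 29/2*28)) = √(441 + (-55 + 3*784 - 406)) = √(441 + (-55 + 2352 - 406)) = √(441 + 1891) = √2332 = 2*√583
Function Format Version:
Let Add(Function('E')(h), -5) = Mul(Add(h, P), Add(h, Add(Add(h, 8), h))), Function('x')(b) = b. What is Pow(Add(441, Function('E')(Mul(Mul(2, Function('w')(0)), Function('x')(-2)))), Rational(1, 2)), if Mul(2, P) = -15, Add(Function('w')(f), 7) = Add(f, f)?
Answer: Mul(2, Pow(583, Rational(1, 2))) ≈ 48.291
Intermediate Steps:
Function('w')(f) = Add(-7, Mul(2, f)) (Function('w')(f) = Add(-7, Add(f, f)) = Add(-7, Mul(2, f)))
P = Rational(-15, 2) (P = Mul(Rational(1, 2), -15) = Rational(-15, 2) ≈ -7.5000)
Function('E')(h) = Add(5, Mul(Add(8, Mul(3, h)), Add(Rational(-15, 2), h))) (Function('E')(h) = Add(5, Mul(Add(h, Rational(-15, 2)), Add(h, Add(Add(h, 8), h)))) = Add(5, Mul(Add(Rational(-15, 2), h), Add(h, Add(Add(8, h), h)))) = Add(5, Mul(Add(Rational(-15, 2), h), Add(h, Add(8, Mul(2, h))))) = Add(5, Mul(Add(Rational(-15, 2), h), Add(8, Mul(3, h)))) = Add(5, Mul(Add(8, Mul(3, h)), Add(Rational(-15, 2), h))))
Pow(Add(441, Function('E')(Mul(Mul(2, Function('w')(0)), Function('x')(-2)))), Rational(1, 2)) = Pow(Add(441, Add(-55, Mul(3, Pow(Mul(Mul(2, Add(-7, Mul(2, 0))), -2), 2)), Mul(Rational(-29, 2), Mul(Mul(2, Add(-7, Mul(2, 0))), -2)))), Rational(1, 2)) = Pow(Add(441, Add(-55, Mul(3, Pow(Mul(Mul(2, Add(-7, 0)), -2), 2)), Mul(Rational(-29, 2), Mul(Mul(2, Add(-7, 0)), -2)))), Rational(1, 2)) = Pow(Add(441, Add(-55, Mul(3, Pow(Mul(Mul(2, -7), -2), 2)), Mul(Rational(-29, 2), Mul(Mul(2, -7), -2)))), Rational(1, 2)) = Pow(Add(441, Add(-55, Mul(3, Pow(Mul(-14, -2), 2)), Mul(Rational(-29, 2), Mul(-14, -2)))), Rational(1, 2)) = Pow(Add(441, Add(-55, Mul(3, Pow(28, 2)), Mul(Rational(-29, 2), 28))), Rational(1, 2)) = Pow(Add(441, Add(-55, Mul(3, 784), -406)), Rational(1, 2)) = Pow(Add(441, Add(-55, 2352, -406)), Rational(1, 2)) = Pow(Add(441, 1891), Rational(1, 2)) = Pow(2332, Rational(1, 2)) = Mul(2, Pow(583, Rational(1, 2)))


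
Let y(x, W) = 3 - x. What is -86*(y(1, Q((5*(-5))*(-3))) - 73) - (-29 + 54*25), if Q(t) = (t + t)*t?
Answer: 4785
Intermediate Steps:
Q(t) = 2*t² (Q(t) = (2*t)*t = 2*t²)
-86*(y(1, Q((5*(-5))*(-3))) - 73) - (-29 + 54*25) = -86*((3 - 1*1) - 73) - (-29 + 54*25) = -86*((3 - 1) - 73) - (-29 + 1350) = -86*(2 - 73) - 1*1321 = -86*(-71) - 1321 = 6106 - 1321 = 4785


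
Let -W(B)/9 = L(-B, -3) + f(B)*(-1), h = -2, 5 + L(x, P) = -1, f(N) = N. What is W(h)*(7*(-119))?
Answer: -29988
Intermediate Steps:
L(x, P) = -6 (L(x, P) = -5 - 1 = -6)
W(B) = 54 + 9*B (W(B) = -9*(-6 + B*(-1)) = -9*(-6 - B) = 54 + 9*B)
W(h)*(7*(-119)) = (54 + 9*(-2))*(7*(-119)) = (54 - 18)*(-833) = 36*(-833) = -29988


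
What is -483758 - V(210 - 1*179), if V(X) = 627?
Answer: -484385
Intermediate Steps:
-483758 - V(210 - 1*179) = -483758 - 1*627 = -483758 - 627 = -484385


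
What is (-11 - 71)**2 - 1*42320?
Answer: -35596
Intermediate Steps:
(-11 - 71)**2 - 1*42320 = (-82)**2 - 42320 = 6724 - 42320 = -35596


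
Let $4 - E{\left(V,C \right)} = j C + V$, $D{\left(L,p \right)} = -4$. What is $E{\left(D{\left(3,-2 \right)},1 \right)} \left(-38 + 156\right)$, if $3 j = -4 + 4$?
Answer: $944$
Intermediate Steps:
$j = 0$ ($j = \frac{-4 + 4}{3} = \frac{1}{3} \cdot 0 = 0$)
$E{\left(V,C \right)} = 4 - V$ ($E{\left(V,C \right)} = 4 - \left(0 C + V\right) = 4 - \left(0 + V\right) = 4 - V$)
$E{\left(D{\left(3,-2 \right)},1 \right)} \left(-38 + 156\right) = \left(4 - -4\right) \left(-38 + 156\right) = \left(4 + 4\right) 118 = 8 \cdot 118 = 944$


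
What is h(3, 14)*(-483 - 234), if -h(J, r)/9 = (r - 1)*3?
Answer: 251667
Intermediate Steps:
h(J, r) = 27 - 27*r (h(J, r) = -9*(r - 1)*3 = -9*(-1 + r)*3 = -9*(-3 + 3*r) = 27 - 27*r)
h(3, 14)*(-483 - 234) = (27 - 27*14)*(-483 - 234) = (27 - 378)*(-717) = -351*(-717) = 251667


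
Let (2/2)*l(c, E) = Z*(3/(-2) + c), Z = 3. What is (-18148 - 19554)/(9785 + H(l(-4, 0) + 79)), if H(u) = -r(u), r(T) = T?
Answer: -75404/19445 ≈ -3.8778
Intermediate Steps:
l(c, E) = -9/2 + 3*c (l(c, E) = 3*(3/(-2) + c) = 3*(3*(-1/2) + c) = 3*(-3/2 + c) = -9/2 + 3*c)
H(u) = -u
(-18148 - 19554)/(9785 + H(l(-4, 0) + 79)) = (-18148 - 19554)/(9785 - ((-9/2 + 3*(-4)) + 79)) = -37702/(9785 - ((-9/2 - 12) + 79)) = -37702/(9785 - (-33/2 + 79)) = -37702/(9785 - 1*125/2) = -37702/(9785 - 125/2) = -37702/19445/2 = -37702*2/19445 = -75404/19445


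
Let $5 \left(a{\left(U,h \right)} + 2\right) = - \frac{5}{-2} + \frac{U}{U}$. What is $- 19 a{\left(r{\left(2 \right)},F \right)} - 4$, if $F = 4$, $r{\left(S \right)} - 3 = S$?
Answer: $\frac{207}{10} \approx 20.7$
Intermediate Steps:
$r{\left(S \right)} = 3 + S$
$a{\left(U,h \right)} = - \frac{13}{10}$ ($a{\left(U,h \right)} = -2 + \frac{- \frac{5}{-2} + \frac{U}{U}}{5} = -2 + \frac{\left(-5\right) \left(- \frac{1}{2}\right) + 1}{5} = -2 + \frac{\frac{5}{2} + 1}{5} = -2 + \frac{1}{5} \cdot \frac{7}{2} = -2 + \frac{7}{10} = - \frac{13}{10}$)
$- 19 a{\left(r{\left(2 \right)},F \right)} - 4 = \left(-19\right) \left(- \frac{13}{10}\right) - 4 = \frac{247}{10} + \left(-16 + 12\right) = \frac{247}{10} - 4 = \frac{207}{10}$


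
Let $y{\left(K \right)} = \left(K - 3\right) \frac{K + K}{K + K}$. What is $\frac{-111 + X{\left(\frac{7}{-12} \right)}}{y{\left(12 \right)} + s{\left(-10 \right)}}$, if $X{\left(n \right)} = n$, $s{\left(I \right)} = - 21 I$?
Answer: $- \frac{1339}{2628} \approx -0.50951$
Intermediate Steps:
$y{\left(K \right)} = -3 + K$ ($y{\left(K \right)} = \left(-3 + K\right) \frac{2 K}{2 K} = \left(-3 + K\right) 2 K \frac{1}{2 K} = \left(-3 + K\right) 1 = -3 + K$)
$\frac{-111 + X{\left(\frac{7}{-12} \right)}}{y{\left(12 \right)} + s{\left(-10 \right)}} = \frac{-111 + \frac{7}{-12}}{\left(-3 + 12\right) - -210} = \frac{-111 + 7 \left(- \frac{1}{12}\right)}{9 + 210} = \frac{-111 - \frac{7}{12}}{219} = \left(- \frac{1339}{12}\right) \frac{1}{219} = - \frac{1339}{2628}$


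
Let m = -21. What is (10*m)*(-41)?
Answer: 8610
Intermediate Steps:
(10*m)*(-41) = (10*(-21))*(-41) = -210*(-41) = 8610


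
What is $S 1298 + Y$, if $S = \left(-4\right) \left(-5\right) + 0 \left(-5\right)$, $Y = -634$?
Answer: $25326$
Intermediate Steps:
$S = 20$ ($S = 20 + 0 = 20$)
$S 1298 + Y = 20 \cdot 1298 - 634 = 25960 - 634 = 25326$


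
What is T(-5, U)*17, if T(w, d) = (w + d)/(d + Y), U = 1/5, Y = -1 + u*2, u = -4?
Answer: 102/11 ≈ 9.2727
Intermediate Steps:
Y = -9 (Y = -1 - 4*2 = -1 - 8 = -9)
U = 1/5 ≈ 0.20000
T(w, d) = (d + w)/(-9 + d) (T(w, d) = (w + d)/(d - 9) = (d + w)/(-9 + d))
T(-5, U)*17 = ((1/5 - 5)/(-9 + 1/5))*17 = (-24/5/(-44/5))*17 = -5/44*(-24/5)*17 = (6/11)*17 = 102/11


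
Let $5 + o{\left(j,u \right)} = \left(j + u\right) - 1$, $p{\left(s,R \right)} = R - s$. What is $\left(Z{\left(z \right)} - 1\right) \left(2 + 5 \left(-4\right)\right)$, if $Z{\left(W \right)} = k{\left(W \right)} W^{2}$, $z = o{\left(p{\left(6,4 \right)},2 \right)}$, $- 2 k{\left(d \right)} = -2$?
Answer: $-630$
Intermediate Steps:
$k{\left(d \right)} = 1$ ($k{\left(d \right)} = \left(- \frac{1}{2}\right) \left(-2\right) = 1$)
$o{\left(j,u \right)} = -6 + j + u$ ($o{\left(j,u \right)} = -5 - \left(1 - j - u\right) = -5 + \left(-1 + j + u\right) = -6 + j + u$)
$z = -6$ ($z = -6 + \left(4 - 6\right) + 2 = -6 - 2 + 2 = -6$)
$Z{\left(W \right)} = W^{2}$ ($Z{\left(W \right)} = 1 W^{2} = W^{2}$)
$\left(Z{\left(z \right)} - 1\right) \left(2 + 5 \left(-4\right)\right) = \left(\left(-6\right)^{2} - 1\right) \left(2 + 5 \left(-4\right)\right) = \left(36 - 1\right) \left(2 - 20\right) = 35 \left(-18\right) = -630$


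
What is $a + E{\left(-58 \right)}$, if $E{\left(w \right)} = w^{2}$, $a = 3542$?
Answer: $6906$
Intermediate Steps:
$a + E{\left(-58 \right)} = 3542 + \left(-58\right)^{2} = 3542 + 3364 = 6906$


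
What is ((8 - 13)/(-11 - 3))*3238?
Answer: 8095/7 ≈ 1156.4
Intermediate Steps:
((8 - 13)/(-11 - 3))*3238 = -5/(-14)*3238 = -5*(-1/14)*3238 = (5/14)*3238 = 8095/7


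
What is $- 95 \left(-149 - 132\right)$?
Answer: $26695$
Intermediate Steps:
$- 95 \left(-149 - 132\right) = \left(-95\right) \left(-281\right) = 26695$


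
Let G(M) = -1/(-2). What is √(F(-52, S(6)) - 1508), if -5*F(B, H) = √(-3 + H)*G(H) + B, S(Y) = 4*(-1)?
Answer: √(-149760 - 10*I*√7)/10 ≈ 0.0034184 - 38.699*I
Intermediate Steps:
G(M) = ½ (G(M) = -1*(-½) = ½)
S(Y) = -4
F(B, H) = -B/5 - √(-3 + H)/10 (F(B, H) = -(√(-3 + H)*(½) + B)/5 = -(√(-3 + H)/2 + B)/5 = -(B + √(-3 + H)/2)/5 = -B/5 - √(-3 + H)/10)
√(F(-52, S(6)) - 1508) = √((-⅕*(-52) - √(-3 - 4)/10) - 1508) = √((52/5 - I*√7/10) - 1508) = √(-7488/5 - I*√7/10)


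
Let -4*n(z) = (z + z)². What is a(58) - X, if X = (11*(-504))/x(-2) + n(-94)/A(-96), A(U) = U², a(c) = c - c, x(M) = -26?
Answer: -6357971/29952 ≈ -212.27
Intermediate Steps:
a(c) = 0
n(z) = -z² (n(z) = -(z + z)²/4 = -4*z²/4 = -z²)
X = 6357971/29952 (X = (11*(-504))/(-26) + (-1*(-94)²)/((-96)²) = -5544*(-1/26) - 1*8836/9216 = 2772/13 - 8836*1/9216 = 2772/13 - 2209/2304 = 6357971/29952 ≈ 212.27)
a(58) - X = 0 - 1*6357971/29952 = 0 - 6357971/29952 = -6357971/29952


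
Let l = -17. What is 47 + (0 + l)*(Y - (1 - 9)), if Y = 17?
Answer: -378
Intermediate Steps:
47 + (0 + l)*(Y - (1 - 9)) = 47 + (0 - 17)*(17 - (1 - 9)) = 47 - 17*(17 - 1*(-8)) = 47 - 17*(17 + 8) = 47 - 17*25 = 47 - 425 = -378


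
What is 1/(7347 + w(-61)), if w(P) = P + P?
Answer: 1/7225 ≈ 0.00013841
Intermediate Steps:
w(P) = 2*P
1/(7347 + w(-61)) = 1/(7347 + 2*(-61)) = 1/(7347 - 122) = 1/7225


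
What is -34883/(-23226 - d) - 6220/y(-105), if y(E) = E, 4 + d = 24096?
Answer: 59596135/993678 ≈ 59.975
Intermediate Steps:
d = 24092 (d = -4 + 24096 = 24092)
-34883/(-23226 - d) - 6220/y(-105) = -34883/(-23226 - 1*24092) - 6220/(-105) = -34883/(-23226 - 24092) - 6220*(-1/105) = -34883/(-47318) + 1244/21 = -34883*(-1/47318) + 1244/21 = 34883/47318 + 1244/21 = 59596135/993678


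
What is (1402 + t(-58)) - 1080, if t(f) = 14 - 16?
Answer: 320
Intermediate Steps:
t(f) = -2
(1402 + t(-58)) - 1080 = (1402 - 2) - 1080 = 1400 - 1080 = 320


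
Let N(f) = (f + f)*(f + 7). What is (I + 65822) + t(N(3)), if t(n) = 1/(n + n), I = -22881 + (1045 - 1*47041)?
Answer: -366599/120 ≈ -3055.0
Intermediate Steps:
N(f) = 2*f*(7 + f) (N(f) = (2*f)*(7 + f) = 2*f*(7 + f))
I = -68877 (I = -22881 + (1045 - 47041) = -22881 - 45996 = -68877)
t(n) = 1/(2*n)
(I + 65822) + t(N(3)) = (-68877 + 65822) + 1/(2*((2*3*(7 + 3)))) = -3055 + 1/(2*((2*3*10))) = -3055 + (½)/60 = -3055 + (½)*(1/60) = -3055 + 1/120 = -366599/120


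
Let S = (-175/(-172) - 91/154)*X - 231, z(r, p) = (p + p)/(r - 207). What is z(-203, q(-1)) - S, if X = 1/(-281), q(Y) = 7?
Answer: 25172824331/108988660 ≈ 230.97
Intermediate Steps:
X = -1/281 ≈ -0.0035587
z(r, p) = 2*p/(-207 + r) (z(r, p) = (2*p)/(-207 + r) = 2*p/(-207 + r))
S = -122812419/531652 (S = (-175/(-172) - 91/154)*(-1/281) - 231 = (-175*(-1/172) - 91*1/154)*(-1/281) - 231 = (175/172 - 13/22)*(-1/281) - 231 = (807/1892)*(-1/281) - 231 = -807/531652 - 231 = -122812419/531652 ≈ -231.00)
z(-203, q(-1)) - S = 2*7/(-207 - 203) - 1*(-122812419/531652) = 2*7/(-410) + 122812419/531652 = 2*7*(-1/410) + 122812419/531652 = -7/205 + 122812419/531652 = 25172824331/108988660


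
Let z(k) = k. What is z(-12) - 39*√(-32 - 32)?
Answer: -12 - 312*I ≈ -12.0 - 312.0*I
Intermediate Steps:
z(-12) - 39*√(-32 - 32) = -12 - 39*√(-32 - 32) = -12 - 312*I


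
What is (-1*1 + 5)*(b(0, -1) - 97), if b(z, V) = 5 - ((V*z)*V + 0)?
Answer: -368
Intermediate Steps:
b(z, V) = 5 - z*V² (b(z, V) = 5 - (z*V² + 0) = 5 - z*V²)
(-1*1 + 5)*(b(0, -1) - 97) = (-1*1 + 5)*((5 - 1*0*(-1)²) - 97) = (-1 + 5)*((5 - 1*0*1) - 97) = 4*((5 + 0) - 97) = 4*(5 - 97) = 4*(-92) = -368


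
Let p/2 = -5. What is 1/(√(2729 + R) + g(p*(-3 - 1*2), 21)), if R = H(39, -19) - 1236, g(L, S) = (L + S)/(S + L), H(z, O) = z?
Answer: -1/1531 + 2*√383/1531 ≈ 0.024912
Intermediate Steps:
p = -10 (p = 2*(-5) = -10)
g(L, S) = 1 (g(L, S) = (L + S)/(L + S) = 1)
R = -1197 (R = 39 - 1236 = -1197)
1/(√(2729 + R) + g(p*(-3 - 1*2), 21)) = 1/(√(2729 - 1197) + 1) = 1/(√1532 + 1) = 1/(2*√383 + 1) = 1/(1 + 2*√383)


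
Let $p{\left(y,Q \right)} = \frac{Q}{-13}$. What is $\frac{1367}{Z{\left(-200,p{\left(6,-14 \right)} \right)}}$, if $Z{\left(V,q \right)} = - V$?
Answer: $\frac{1367}{200} \approx 6.835$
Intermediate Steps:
$p{\left(y,Q \right)} = - \frac{Q}{13}$ ($p{\left(y,Q \right)} = Q \left(- \frac{1}{13}\right) = - \frac{Q}{13}$)
$\frac{1367}{Z{\left(-200,p{\left(6,-14 \right)} \right)}} = \frac{1367}{\left(-1\right) \left(-200\right)} = \frac{1367}{200}$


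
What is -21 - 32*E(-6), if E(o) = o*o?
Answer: -1173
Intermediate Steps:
E(o) = o²
-21 - 32*E(-6) = -21 - 32*(-6)² = -21 - 32*36 = -21 - 1152 = -1173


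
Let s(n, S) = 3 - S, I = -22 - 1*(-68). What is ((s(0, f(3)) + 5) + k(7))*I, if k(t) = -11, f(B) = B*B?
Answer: -552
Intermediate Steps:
f(B) = B²
I = 46 (I = -22 + 68 = 46)
((s(0, f(3)) + 5) + k(7))*I = (((3 - 1*3²) + 5) - 11)*46 = (((3 - 1*9) + 5) - 11)*46 = (((3 - 9) + 5) - 11)*46 = ((-6 + 5) - 11)*46 = (-1 - 11)*46 = -12*46 = -552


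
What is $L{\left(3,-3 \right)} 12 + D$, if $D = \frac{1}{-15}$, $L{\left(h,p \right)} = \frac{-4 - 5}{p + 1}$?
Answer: $\frac{809}{15} \approx 53.933$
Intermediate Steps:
$L{\left(h,p \right)} = - \frac{9}{1 + p}$
$D = - \frac{1}{15} \approx -0.066667$
$L{\left(3,-3 \right)} 12 + D = - \frac{9}{1 - 3} \cdot 12 - \frac{1}{15} = - \frac{9}{-2} \cdot 12 - \frac{1}{15} = \left(-9\right) \left(- \frac{1}{2}\right) 12 - \frac{1}{15} = \frac{9}{2} \cdot 12 - \frac{1}{15} = 54 - \frac{1}{15} = \frac{809}{15}$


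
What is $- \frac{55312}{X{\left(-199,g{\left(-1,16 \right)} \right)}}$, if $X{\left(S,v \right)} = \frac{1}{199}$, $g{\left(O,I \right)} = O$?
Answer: $-11007088$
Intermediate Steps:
$X{\left(S,v \right)} = \frac{1}{199}$
$- \frac{55312}{X{\left(-199,g{\left(-1,16 \right)} \right)}} = - 55312 \frac{1}{\frac{1}{199}} = \left(-55312\right) 199 = -11007088$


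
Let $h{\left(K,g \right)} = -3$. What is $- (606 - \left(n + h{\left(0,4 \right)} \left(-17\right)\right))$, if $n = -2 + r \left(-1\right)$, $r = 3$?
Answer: $-560$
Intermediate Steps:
$n = -5$ ($n = -2 + 3 \left(-1\right) = -2 - 3 = -5$)
$- (606 - \left(n + h{\left(0,4 \right)} \left(-17\right)\right)) = - (606 - \left(-5 - -51\right)) = - (606 - \left(-5 + 51\right)) = - (606 - 46) = \left(-1\right) 560 = -560$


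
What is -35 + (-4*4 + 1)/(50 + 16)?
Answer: -775/22 ≈ -35.227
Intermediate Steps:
-35 + (-4*4 + 1)/(50 + 16) = -35 + (-16 + 1)/66 = -35 - 15*1/66 = -35 - 5/22 = -775/22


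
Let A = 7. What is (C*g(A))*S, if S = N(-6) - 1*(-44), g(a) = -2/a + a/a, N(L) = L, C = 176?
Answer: 33440/7 ≈ 4777.1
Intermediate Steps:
g(a) = 1 - 2/a (g(a) = -2/a + 1 = 1 - 2/a)
S = 38 (S = -6 - 1*(-44) = -6 + 44 = 38)
(C*g(A))*S = (176*((-2 + 7)/7))*38 = (176*((⅐)*5))*38 = (176*(5/7))*38 = (880/7)*38 = 33440/7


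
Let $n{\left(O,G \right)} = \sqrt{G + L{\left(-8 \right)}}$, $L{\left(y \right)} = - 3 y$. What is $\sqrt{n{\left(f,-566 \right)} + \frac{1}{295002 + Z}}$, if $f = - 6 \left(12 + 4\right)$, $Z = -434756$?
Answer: $\frac{\sqrt{-139754 + 19531180516 i \sqrt{542}}}{139754} \approx 3.4118 + 3.4118 i$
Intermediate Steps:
$f = -96$ ($f = \left(-6\right) 16 = -96$)
$n{\left(O,G \right)} = \sqrt{24 + G}$ ($n{\left(O,G \right)} = \sqrt{G - -24} = \sqrt{G + 24} = \sqrt{24 + G}$)
$\sqrt{n{\left(f,-566 \right)} + \frac{1}{295002 + Z}} = \sqrt{\sqrt{24 - 566} + \frac{1}{295002 - 434756}} = \sqrt{\sqrt{-542} + \frac{1}{-139754}} = \sqrt{i \sqrt{542} - \frac{1}{139754}} = \sqrt{- \frac{1}{139754} + i \sqrt{542}}$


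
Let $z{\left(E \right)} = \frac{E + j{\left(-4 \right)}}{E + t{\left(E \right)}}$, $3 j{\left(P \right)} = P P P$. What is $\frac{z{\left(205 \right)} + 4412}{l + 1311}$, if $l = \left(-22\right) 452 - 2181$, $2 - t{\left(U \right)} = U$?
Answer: $- \frac{27023}{64884} \approx -0.41648$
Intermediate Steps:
$t{\left(U \right)} = 2 - U$
$j{\left(P \right)} = \frac{P^{3}}{3}$ ($j{\left(P \right)} = \frac{P P P}{3} = \frac{P^{2} P}{3} = \frac{P^{3}}{3}$)
$z{\left(E \right)} = - \frac{32}{3} + \frac{E}{2}$ ($z{\left(E \right)} = \frac{E + \frac{\left(-4\right)^{3}}{3}}{E - \left(-2 + E\right)} = \frac{E + \frac{1}{3} \left(-64\right)}{2} = \left(E - \frac{64}{3}\right) \frac{1}{2} = \left(- \frac{64}{3} + E\right) \frac{1}{2} = - \frac{32}{3} + \frac{E}{2}$)
$l = -12125$ ($l = -9944 - 2181 = -12125$)
$\frac{z{\left(205 \right)} + 4412}{l + 1311} = \frac{\left(- \frac{32}{3} + \frac{1}{2} \cdot 205\right) + 4412}{-12125 + 1311} = \frac{\left(- \frac{32}{3} + \frac{205}{2}\right) + 4412}{-10814} = \left(\frac{551}{6} + 4412\right) \left(- \frac{1}{10814}\right) = \frac{27023}{6} \left(- \frac{1}{10814}\right) = - \frac{27023}{64884}$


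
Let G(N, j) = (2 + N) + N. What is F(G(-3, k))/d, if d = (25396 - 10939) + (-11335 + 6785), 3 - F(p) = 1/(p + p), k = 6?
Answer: 25/79256 ≈ 0.00031543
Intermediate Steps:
G(N, j) = 2 + 2*N
F(p) = 3 - 1/(2*p) (F(p) = 3 - 1/(p + p) = 3 - 1/(2*p))
d = 9907 (d = 14457 - 4550 = 9907)
F(G(-3, k))/d = (3 - 1/(2*(2 + 2*(-3))))/9907 = (3 - 1/(2*(2 - 6)))*(1/9907) = (3 - ½/(-4))*(1/9907) = (3 - ½*(-¼))*(1/9907) = (3 + ⅛)*(1/9907) = (25/8)*(1/9907) = 25/79256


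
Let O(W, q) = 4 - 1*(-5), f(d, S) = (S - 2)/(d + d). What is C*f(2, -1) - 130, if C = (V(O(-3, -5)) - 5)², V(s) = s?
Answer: -142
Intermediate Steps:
f(d, S) = (-2 + S)/(2*d) (f(d, S) = (-2 + S)/((2*d)) = (-2 + S)*(1/(2*d)) = (-2 + S)/(2*d))
O(W, q) = 9 (O(W, q) = 4 + 5 = 9)
C = 16 (C = (9 - 5)² = 4² = 16)
C*f(2, -1) - 130 = 16*((½)*(-2 - 1)/2) - 130 = 16*((½)*(½)*(-3)) - 130 = 16*(-¾) - 130 = -12 - 130 = -142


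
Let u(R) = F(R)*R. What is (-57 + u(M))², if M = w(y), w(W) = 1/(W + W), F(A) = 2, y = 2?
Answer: 12769/4 ≈ 3192.3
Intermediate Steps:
w(W) = 1/(2*W)
M = ¼ (M = (½)/2 = (½)*(½) = ¼ ≈ 0.25000)
u(R) = 2*R
(-57 + u(M))² = (-57 + 2*(¼))² = (-57 + ½)² = (-113/2)² = 12769/4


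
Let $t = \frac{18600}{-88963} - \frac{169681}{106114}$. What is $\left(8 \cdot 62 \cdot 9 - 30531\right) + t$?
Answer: $- \frac{246095278108597}{9440219782} \approx -26069.0$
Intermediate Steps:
$t = - \frac{17069051203}{9440219782}$ ($t = 18600 \left(- \frac{1}{88963}\right) - \frac{169681}{106114} = - \frac{18600}{88963} - \frac{169681}{106114} = - \frac{17069051203}{9440219782} \approx -1.8081$)
$\left(8 \cdot 62 \cdot 9 - 30531\right) + t = \left(8 \cdot 62 \cdot 9 - 30531\right) - \frac{17069051203}{9440219782} = \left(496 \cdot 9 + \left(-129136 + 98605\right)\right) - \frac{17069051203}{9440219782} = \left(4464 - 30531\right) - \frac{17069051203}{9440219782} = -26067 - \frac{17069051203}{9440219782} = - \frac{246095278108597}{9440219782}$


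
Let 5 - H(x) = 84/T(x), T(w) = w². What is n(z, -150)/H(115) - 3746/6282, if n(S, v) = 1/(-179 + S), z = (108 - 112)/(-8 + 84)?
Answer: -46844326729/78410347218 ≈ -0.59743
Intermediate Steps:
z = -1/19 (z = -4/76 = -4*1/76 = -1/19 ≈ -0.052632)
H(x) = 5 - 84/x² (H(x) = 5 - 84/(x²) = 5 - 84/x²)
n(z, -150)/H(115) - 3746/6282 = 1/((-179 - 1/19)*(5 - 84/115²)) - 3746/6282 = 1/((-3402/19)*(5 - 84*1/13225)) - 3746*1/6282 = -19/(3402*(5 - 84/13225)) - 1873/3141 = -19/(3402*66041/13225) - 1873/3141 = -19/3402*13225/66041 - 1873/3141 = -251275/224671482 - 1873/3141 = -46844326729/78410347218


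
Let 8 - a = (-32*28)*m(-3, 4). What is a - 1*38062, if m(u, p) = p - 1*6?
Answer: -39846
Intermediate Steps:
m(u, p) = -6 + p (m(u, p) = p - 6 = -6 + p)
a = -1784 (a = 8 - (-32*28)*(-6 + 4) = 8 - (-896)*(-2) = 8 - 1*1792 = 8 - 1792 = -1784)
a - 1*38062 = -1784 - 1*38062 = -1784 - 38062 = -39846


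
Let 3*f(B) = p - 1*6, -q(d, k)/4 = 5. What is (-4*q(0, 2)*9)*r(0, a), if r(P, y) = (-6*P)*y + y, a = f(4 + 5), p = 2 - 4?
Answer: -1920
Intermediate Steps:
p = -2
q(d, k) = -20 (q(d, k) = -4*5 = -20)
f(B) = -8/3 (f(B) = (-2 - 1*6)/3 = (-2 - 6)/3 = (1/3)*(-8) = -8/3)
a = -8/3 ≈ -2.6667
r(P, y) = y - 6*P*y (r(P, y) = -6*P*y + y = y - 6*P*y)
(-4*q(0, 2)*9)*r(0, a) = (-4*(-20)*9)*(-8*(1 - 6*0)/3) = (80*9)*(-8*(1 + 0)/3) = 720*(-8/3*1) = 720*(-8/3) = -1920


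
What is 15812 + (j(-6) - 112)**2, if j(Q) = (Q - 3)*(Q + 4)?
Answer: 24648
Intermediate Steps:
j(Q) = (-3 + Q)*(4 + Q)
15812 + (j(-6) - 112)**2 = 15812 + ((-12 - 6 + (-6)**2) - 112)**2 = 15812 + ((-12 - 6 + 36) - 112)**2 = 15812 + (18 - 112)**2 = 15812 + (-94)**2 = 15812 + 8836 = 24648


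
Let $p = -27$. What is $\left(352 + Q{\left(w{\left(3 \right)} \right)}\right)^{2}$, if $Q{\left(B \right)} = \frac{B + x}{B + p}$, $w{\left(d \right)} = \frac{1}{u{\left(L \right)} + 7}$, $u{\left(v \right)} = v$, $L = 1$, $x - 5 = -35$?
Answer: $\frac{5763694561}{46225} \approx 1.2469 \cdot 10^{5}$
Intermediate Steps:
$x = -30$ ($x = 5 - 35 = -30$)
$w{\left(d \right)} = \frac{1}{8}$ ($w{\left(d \right)} = \frac{1}{1 + 7} = \frac{1}{8}$)
$Q{\left(B \right)} = \frac{-30 + B}{-27 + B}$ ($Q{\left(B \right)} = \frac{B - 30}{B - 27} = \frac{-30 + B}{-27 + B}$)
$\left(352 + Q{\left(w{\left(3 \right)} \right)}\right)^{2} = \left(352 + \frac{-30 + \frac{1}{8}}{-27 + \frac{1}{8}}\right)^{2} = \left(352 + \frac{1}{- \frac{215}{8}} \left(- \frac{239}{8}\right)\right)^{2} = \left(352 - - \frac{239}{215}\right)^{2} = \left(352 + \frac{239}{215}\right)^{2} = \left(\frac{75919}{215}\right)^{2} = \frac{5763694561}{46225}$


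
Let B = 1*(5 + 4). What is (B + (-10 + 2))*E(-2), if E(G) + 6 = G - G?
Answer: -6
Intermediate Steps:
B = 9 (B = 1*9 = 9)
E(G) = -6 (E(G) = -6 + (G - G) = -6 + 0 = -6)
(B + (-10 + 2))*E(-2) = (9 + (-10 + 2))*(-6) = (9 - 8)*(-6) = 1*(-6) = -6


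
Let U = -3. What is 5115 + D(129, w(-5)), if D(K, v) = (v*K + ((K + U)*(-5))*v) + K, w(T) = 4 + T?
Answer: 5745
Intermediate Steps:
D(K, v) = K + K*v + v*(15 - 5*K) (D(K, v) = (v*K + ((K - 3)*(-5))*v) + K = (K*v + ((-3 + K)*(-5))*v) + K = (K*v + (15 - 5*K)*v) + K = (K*v + v*(15 - 5*K)) + K = K + K*v + v*(15 - 5*K))
5115 + D(129, w(-5)) = 5115 + (129 + 15*(4 - 5) - 4*129*(4 - 5)) = 5115 + (129 + 15*(-1) - 4*129*(-1)) = 5115 + (129 - 15 + 516) = 5115 + 630 = 5745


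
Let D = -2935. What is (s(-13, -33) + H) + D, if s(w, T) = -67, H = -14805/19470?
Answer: -3897583/1298 ≈ -3002.8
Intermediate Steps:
H = -987/1298 (H = -14805*1/19470 = -987/1298 ≈ -0.76040)
(s(-13, -33) + H) + D = (-67 - 987/1298) - 2935 = -87953/1298 - 2935 = -3897583/1298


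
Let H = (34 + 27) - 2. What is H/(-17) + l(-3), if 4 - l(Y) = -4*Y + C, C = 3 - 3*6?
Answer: 60/17 ≈ 3.5294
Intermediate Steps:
C = -15 (C = 3 - 18 = -15)
H = 59 (H = 61 - 2 = 59)
l(Y) = 19 + 4*Y (l(Y) = 4 - (-4*Y - 15) = 4 - (-15 - 4*Y) = 4 + (15 + 4*Y) = 19 + 4*Y)
H/(-17) + l(-3) = 59/(-17) + (19 + 4*(-3)) = -1/17*59 + (19 - 12) = -59/17 + 7 = 60/17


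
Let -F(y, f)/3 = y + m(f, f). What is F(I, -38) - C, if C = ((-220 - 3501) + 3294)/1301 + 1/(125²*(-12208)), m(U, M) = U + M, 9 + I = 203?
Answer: -87769225248699/248165750000 ≈ -353.67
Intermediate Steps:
I = 194 (I = -9 + 203 = 194)
m(U, M) = M + U
F(y, f) = -6*f - 3*y (F(y, f) = -3*(y + (f + f)) = -3*(y + 2*f) = -6*f - 3*y)
C = -81450251301/248165750000 (C = (-3721 + 3294)*(1/1301) - 1/12208/15625 = -427*1/1301 + (1/15625)*(-1/12208) = -427/1301 - 1/190750000 = -81450251301/248165750000 ≈ -0.32821)
F(I, -38) - C = (-6*(-38) - 3*194) - 1*(-81450251301/248165750000) = (228 - 582) + 81450251301/248165750000 = -354 + 81450251301/248165750000 = -87769225248699/248165750000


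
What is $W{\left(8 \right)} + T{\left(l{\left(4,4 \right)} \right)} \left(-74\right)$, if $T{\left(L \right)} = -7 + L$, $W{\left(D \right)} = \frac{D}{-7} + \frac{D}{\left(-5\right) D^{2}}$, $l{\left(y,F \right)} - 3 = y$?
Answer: $- \frac{327}{280} \approx -1.1679$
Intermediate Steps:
$l{\left(y,F \right)} = 3 + y$
$W{\left(D \right)} = - \frac{1}{5 D} - \frac{D}{7}$ ($W{\left(D \right)} = D \left(- \frac{1}{7}\right) + D \left(- \frac{1}{5 D^{2}}\right) = - \frac{D}{7} - \frac{1}{5 D} = - \frac{1}{5 D} - \frac{D}{7}$)
$W{\left(8 \right)} + T{\left(l{\left(4,4 \right)} \right)} \left(-74\right) = \left(- \frac{1}{5 \cdot 8} - \frac{8}{7}\right) + \left(-7 + \left(3 + 4\right)\right) \left(-74\right) = \left(\left(- \frac{1}{5}\right) \frac{1}{8} - \frac{8}{7}\right) + \left(-7 + 7\right) \left(-74\right) = \left(- \frac{1}{40} - \frac{8}{7}\right) + 0 \left(-74\right) = - \frac{327}{280} + 0 = - \frac{327}{280}$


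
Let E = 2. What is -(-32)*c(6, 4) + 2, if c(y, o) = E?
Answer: 66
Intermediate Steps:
c(y, o) = 2
-(-32)*c(6, 4) + 2 = -(-32)*2 + 2 = -8*(-8) + 2 = 64 + 2 = 66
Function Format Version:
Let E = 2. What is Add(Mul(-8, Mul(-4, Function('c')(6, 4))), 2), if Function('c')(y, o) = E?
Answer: 66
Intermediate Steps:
Function('c')(y, o) = 2
Add(Mul(-8, Mul(-4, Function('c')(6, 4))), 2) = Add(Mul(-8, Mul(-4, 2)), 2) = Add(Mul(-8, -8), 2) = Add(64, 2) = 66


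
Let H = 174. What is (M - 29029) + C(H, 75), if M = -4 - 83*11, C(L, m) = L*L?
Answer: 330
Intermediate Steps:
C(L, m) = L²
M = -917 (M = -4 - 913 = -917)
(M - 29029) + C(H, 75) = (-917 - 29029) + 174² = -29946 + 30276 = 330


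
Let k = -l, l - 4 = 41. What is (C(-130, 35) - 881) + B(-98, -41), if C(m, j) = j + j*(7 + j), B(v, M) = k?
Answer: 579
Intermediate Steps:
l = 45 (l = 4 + 41 = 45)
k = -45 (k = -1*45 = -45)
B(v, M) = -45
(C(-130, 35) - 881) + B(-98, -41) = (35*(8 + 35) - 881) - 45 = (35*43 - 881) - 45 = (1505 - 881) - 45 = 624 - 45 = 579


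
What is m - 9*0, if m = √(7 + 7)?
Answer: √14 ≈ 3.7417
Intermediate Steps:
m = √14 ≈ 3.7417
m - 9*0 = √14 - 9*0 = √14 + 0 = √14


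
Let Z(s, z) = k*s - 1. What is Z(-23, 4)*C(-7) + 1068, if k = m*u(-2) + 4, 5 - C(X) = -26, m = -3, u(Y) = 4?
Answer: 6741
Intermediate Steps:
C(X) = 31 (C(X) = 5 - 1*(-26) = 5 + 26 = 31)
k = -8 (k = -3*4 + 4 = -12 + 4 = -8)
Z(s, z) = -1 - 8*s (Z(s, z) = -8*s - 1 = -1 - 8*s)
Z(-23, 4)*C(-7) + 1068 = (-1 - 8*(-23))*31 + 1068 = (-1 + 184)*31 + 1068 = 183*31 + 1068 = 5673 + 1068 = 6741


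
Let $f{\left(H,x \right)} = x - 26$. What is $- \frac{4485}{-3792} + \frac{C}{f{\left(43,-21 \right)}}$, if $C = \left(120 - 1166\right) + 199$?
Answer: $\frac{1140873}{59408} \approx 19.204$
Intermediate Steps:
$f{\left(H,x \right)} = -26 + x$
$C = -847$ ($C = -1046 + 199 = -847$)
$- \frac{4485}{-3792} + \frac{C}{f{\left(43,-21 \right)}} = - \frac{4485}{-3792} - \frac{847}{-26 - 21} = \left(-4485\right) \left(- \frac{1}{3792}\right) - \frac{847}{-47} = \frac{1495}{1264} - - \frac{847}{47} = \frac{1495}{1264} + \frac{847}{47} = \frac{1140873}{59408}$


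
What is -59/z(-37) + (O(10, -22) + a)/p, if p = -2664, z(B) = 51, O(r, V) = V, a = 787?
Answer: -21799/15096 ≈ -1.4440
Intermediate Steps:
-59/z(-37) + (O(10, -22) + a)/p = -59/51 + (-22 + 787)/(-2664) = -59*1/51 + 765*(-1/2664) = -59/51 - 85/296 = -21799/15096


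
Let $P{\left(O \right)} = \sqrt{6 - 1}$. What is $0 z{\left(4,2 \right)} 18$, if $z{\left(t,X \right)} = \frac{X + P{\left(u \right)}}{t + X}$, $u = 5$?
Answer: $0$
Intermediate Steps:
$P{\left(O \right)} = \sqrt{5}$
$z{\left(t,X \right)} = \frac{X + \sqrt{5}}{X + t}$ ($z{\left(t,X \right)} = \frac{X + \sqrt{5}}{t + X} = \frac{X + \sqrt{5}}{X + t}$)
$0 z{\left(4,2 \right)} 18 = 0 \frac{2 + \sqrt{5}}{2 + 4} \cdot 18 = 0 \frac{2 + \sqrt{5}}{6} \cdot 18 = 0 \left(\frac{1}{3} + \frac{\sqrt{5}}{6}\right) 18 = 0 \cdot 18 = 0$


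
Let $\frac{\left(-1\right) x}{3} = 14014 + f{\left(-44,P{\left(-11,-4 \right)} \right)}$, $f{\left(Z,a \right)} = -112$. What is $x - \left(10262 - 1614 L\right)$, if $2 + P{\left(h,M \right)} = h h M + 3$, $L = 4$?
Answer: $-45512$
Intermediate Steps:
$P{\left(h,M \right)} = 1 + M h^{2}$ ($P{\left(h,M \right)} = -2 + \left(h h M + 3\right) = -2 + \left(h^{2} M + 3\right) = -2 + \left(M h^{2} + 3\right) = -2 + \left(3 + M h^{2}\right) = 1 + M h^{2}$)
$x = -41706$ ($x = - 3 \left(14014 - 112\right) = \left(-3\right) 13902 = -41706$)
$x - \left(10262 - 1614 L\right) = -41706 - \left(10262 - 6456\right) = -41706 - 3806 = -45512$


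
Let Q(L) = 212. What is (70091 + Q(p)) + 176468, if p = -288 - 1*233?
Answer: 246771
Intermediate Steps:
p = -521 (p = -288 - 233 = -521)
(70091 + Q(p)) + 176468 = (70091 + 212) + 176468 = 70303 + 176468 = 246771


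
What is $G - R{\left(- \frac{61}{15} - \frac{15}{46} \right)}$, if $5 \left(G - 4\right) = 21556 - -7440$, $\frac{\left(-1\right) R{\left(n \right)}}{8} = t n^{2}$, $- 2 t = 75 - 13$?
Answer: $\frac{121134298}{119025} \approx 1017.7$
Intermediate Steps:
$t = -31$ ($t = - \frac{75 - 13}{2} = \left(- \frac{1}{2}\right) 62 = -31$)
$R{\left(n \right)} = 248 n^{2}$ ($R{\left(n \right)} = - 8 \left(- 31 n^{2}\right) = 248 n^{2}$)
$G = \frac{29016}{5}$ ($G = 4 + \frac{21556 - -7440}{5} = 4 + \frac{21556 + 7440}{5} = 4 + \frac{1}{5} \cdot 28996 = 4 + \frac{28996}{5} = \frac{29016}{5} \approx 5803.2$)
$G - R{\left(- \frac{61}{15} - \frac{15}{46} \right)} = \frac{29016}{5} - 248 \left(- \frac{61}{15} - \frac{15}{46}\right)^{2} = \frac{29016}{5} - 248 \left(- \frac{3031}{690}\right)^{2} = \frac{29016}{5} - 248 \cdot \frac{9186961}{476100} = \frac{29016}{5} - \frac{569591582}{119025} = \frac{121134298}{119025}$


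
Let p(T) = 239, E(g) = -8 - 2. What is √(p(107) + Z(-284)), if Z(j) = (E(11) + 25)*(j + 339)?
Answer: 2*√266 ≈ 32.619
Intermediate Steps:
E(g) = -10
Z(j) = 5085 + 15*j (Z(j) = (-10 + 25)*(j + 339) = 15*(339 + j) = 5085 + 15*j)
√(p(107) + Z(-284)) = √(239 + (5085 + 15*(-284))) = √(239 + (5085 - 4260)) = √(239 + 825) = √1064 = 2*√266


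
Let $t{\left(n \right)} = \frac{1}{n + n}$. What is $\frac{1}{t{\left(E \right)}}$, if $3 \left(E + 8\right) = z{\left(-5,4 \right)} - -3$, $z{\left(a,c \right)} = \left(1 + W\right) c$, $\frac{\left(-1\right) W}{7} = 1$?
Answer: $-30$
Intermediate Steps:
$W = -7$ ($W = \left(-7\right) 1 = -7$)
$z{\left(a,c \right)} = - 6 c$ ($z{\left(a,c \right)} = \left(1 - 7\right) c = - 6 c$)
$E = -15$ ($E = -8 + \frac{\left(-6\right) 4 - -3}{3} = -8 + \frac{-24 + 3}{3} = -8 + \frac{1}{3} \left(-21\right) = -8 - 7 = -15$)
$t{\left(n \right)} = \frac{1}{2 n}$
$\frac{1}{t{\left(E \right)}} = \frac{1}{\frac{1}{2} \frac{1}{-15}} = \frac{1}{\frac{1}{2} \left(- \frac{1}{15}\right)} = \frac{1}{- \frac{1}{30}} = -30$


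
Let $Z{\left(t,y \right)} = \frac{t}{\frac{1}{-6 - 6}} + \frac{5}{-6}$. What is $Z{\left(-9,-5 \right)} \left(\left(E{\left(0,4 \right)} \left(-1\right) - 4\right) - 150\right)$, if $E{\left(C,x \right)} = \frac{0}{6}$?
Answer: $- \frac{49511}{3} \approx -16504.0$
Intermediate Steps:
$E{\left(C,x \right)} = 0$ ($E{\left(C,x \right)} = 0 \cdot \frac{1}{6} = 0$)
$Z{\left(t,y \right)} = - \frac{5}{6} - 12 t$ ($Z{\left(t,y \right)} = \frac{t}{\frac{1}{-12}} + 5 \left(- \frac{1}{6}\right) = \frac{t}{- \frac{1}{12}} - \frac{5}{6} = t \left(-12\right) - \frac{5}{6} = - 12 t - \frac{5}{6} = - \frac{5}{6} - 12 t$)
$Z{\left(-9,-5 \right)} \left(\left(E{\left(0,4 \right)} \left(-1\right) - 4\right) - 150\right) = \left(- \frac{5}{6} - -108\right) \left(\left(0 \left(-1\right) - 4\right) - 150\right) = \left(- \frac{5}{6} + 108\right) \left(\left(0 - 4\right) - 150\right) = \frac{643 \left(-4 - 150\right)}{6} = \frac{643}{6} \left(-154\right) = - \frac{49511}{3}$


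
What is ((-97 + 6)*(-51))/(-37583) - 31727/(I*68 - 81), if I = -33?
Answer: 12984676/960225 ≈ 13.523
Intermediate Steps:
((-97 + 6)*(-51))/(-37583) - 31727/(I*68 - 81) = ((-97 + 6)*(-51))/(-37583) - 31727/(-33*68 - 81) = -91*(-51)*(-1/37583) - 31727/(-2244 - 81) = 4641*(-1/37583) - 31727/(-2325) = -51/413 - 31727*(-1/2325) = -51/413 + 31727/2325 = 12984676/960225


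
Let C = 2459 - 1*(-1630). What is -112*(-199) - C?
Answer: 18199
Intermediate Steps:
C = 4089 (C = 2459 + 1630 = 4089)
-112*(-199) - C = -112*(-199) - 1*4089 = 22288 - 4089 = 18199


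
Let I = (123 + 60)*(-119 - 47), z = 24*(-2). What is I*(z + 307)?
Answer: -7867902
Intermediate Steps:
z = -48
I = -30378 (I = 183*(-166) = -30378)
I*(z + 307) = -30378*(-48 + 307) = -30378*259 = -7867902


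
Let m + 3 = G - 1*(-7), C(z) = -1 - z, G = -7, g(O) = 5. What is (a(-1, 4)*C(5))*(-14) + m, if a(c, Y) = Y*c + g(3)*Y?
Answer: 1341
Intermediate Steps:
m = -3 (m = -3 + (-7 - 1*(-7)) = -3 + (-7 + 7) = -3 + 0 = -3)
a(c, Y) = 5*Y + Y*c (a(c, Y) = Y*c + 5*Y = 5*Y + Y*c)
(a(-1, 4)*C(5))*(-14) + m = ((4*(5 - 1))*(-1 - 1*5))*(-14) - 3 = ((4*4)*(-1 - 5))*(-14) - 3 = (16*(-6))*(-14) - 3 = -96*(-14) - 3 = 1344 - 3 = 1341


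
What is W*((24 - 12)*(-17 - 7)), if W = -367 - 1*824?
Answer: 343008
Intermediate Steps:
W = -1191 (W = -367 - 824 = -1191)
W*((24 - 12)*(-17 - 7)) = -1191*(24 - 12)*(-17 - 7) = -14292*(-24) = -1191*(-288) = 343008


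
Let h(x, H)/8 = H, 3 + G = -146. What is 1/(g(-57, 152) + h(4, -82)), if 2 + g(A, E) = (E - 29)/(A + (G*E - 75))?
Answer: -22780/14989363 ≈ -0.0015197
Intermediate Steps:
G = -149 (G = -3 - 146 = -149)
h(x, H) = 8*H
g(A, E) = -2 + (-29 + E)/(-75 + A - 149*E) (g(A, E) = -2 + (E - 29)/(A + (-149*E - 75)) = -2 + (-29 + E)/(A + (-75 - 149*E)) = -2 + (-29 + E)/(-75 + A - 149*E))
1/(g(-57, 152) + h(4, -82)) = 1/((121 - 2*(-57) + 299*152)/(-75 - 57 - 149*152) + 8*(-82)) = 1/((121 + 114 + 45448)/(-75 - 57 - 22648) - 656) = 1/(45683/(-22780) - 656) = 1/(-1/22780*45683 - 656) = 1/(-45683/22780 - 656) = 1/(-14989363/22780) = -22780/14989363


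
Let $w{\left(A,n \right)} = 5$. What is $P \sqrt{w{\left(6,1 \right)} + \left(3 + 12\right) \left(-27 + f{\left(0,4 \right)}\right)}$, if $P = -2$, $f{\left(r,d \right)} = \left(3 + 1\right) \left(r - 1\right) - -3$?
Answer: $- 2 i \sqrt{415} \approx - 40.743 i$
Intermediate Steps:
$f{\left(r,d \right)} = -1 + 4 r$ ($f{\left(r,d \right)} = 4 \left(-1 + r\right) + 3 = \left(-4 + 4 r\right) + 3 = -1 + 4 r$)
$P \sqrt{w{\left(6,1 \right)} + \left(3 + 12\right) \left(-27 + f{\left(0,4 \right)}\right)} = - 2 \sqrt{5 + \left(3 + 12\right) \left(-27 + \left(-1 + 4 \cdot 0\right)\right)} = - 2 \sqrt{5 + 15 \left(-27 + \left(-1 + 0\right)\right)} = - 2 \sqrt{5 + 15 \left(-27 - 1\right)} = - 2 \sqrt{5 + 15 \left(-28\right)} = - 2 \sqrt{5 - 420} = - 2 \sqrt{-415} = - 2 i \sqrt{415}$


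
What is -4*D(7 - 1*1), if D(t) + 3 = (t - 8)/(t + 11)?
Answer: 212/17 ≈ 12.471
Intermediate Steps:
D(t) = -3 + (-8 + t)/(11 + t) (D(t) = -3 + (t - 8)/(t + 11) = -3 + (-8 + t)/(11 + t))
-4*D(7 - 1*1) = -4*(-41 - 2*(7 - 1*1))/(11 + (7 - 1*1)) = -4*(-41 - 2*(7 - 1))/(11 + (7 - 1)) = -4*(-41 - 2*6)/(11 + 6) = -4*(-41 - 12)/17 = -4*(-53)/17 = -4*(-53/17) = 212/17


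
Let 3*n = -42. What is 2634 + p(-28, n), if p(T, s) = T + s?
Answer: 2592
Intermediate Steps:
n = -14 (n = (1/3)*(-42) = -14)
2634 + p(-28, n) = 2634 + (-28 - 14) = 2634 - 42 = 2592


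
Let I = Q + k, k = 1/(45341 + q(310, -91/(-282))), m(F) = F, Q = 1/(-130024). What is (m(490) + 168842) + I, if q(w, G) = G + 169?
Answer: 282567092896211705/1668716443864 ≈ 1.6933e+5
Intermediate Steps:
q(w, G) = 169 + G
Q = -1/130024 ≈ -7.6909e-6
k = 282/12833911 (k = 1/(45341 + (169 - 91/(-282))) = 1/(45341 + (169 - 91*(-1/282))) = 1/(45341 + (169 + 91/282)) = 1/(45341 + 47749/282) = 1/(12833911/282) = 282/12833911 ≈ 2.1973e-5)
I = 23832857/1668716443864 (I = -1/130024 + 282/12833911 = 23832857/1668716443864 ≈ 1.4282e-5)
(m(490) + 168842) + I = (490 + 168842) + 23832857/1668716443864 = 169332 + 23832857/1668716443864 = 282567092896211705/1668716443864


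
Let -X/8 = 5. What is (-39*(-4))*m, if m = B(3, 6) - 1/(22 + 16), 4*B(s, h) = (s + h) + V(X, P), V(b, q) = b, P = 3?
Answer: -23049/19 ≈ -1213.1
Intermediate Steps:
X = -40 (X = -8*5 = -40)
B(s, h) = -10 + h/4 + s/4 (B(s, h) = ((s + h) - 40)/4 = ((h + s) - 40)/4 = (-40 + h + s)/4 = -10 + h/4 + s/4)
m = -591/76 (m = (-10 + (¼)*6 + (¼)*3) - 1/(22 + 16) = (-10 + 3/2 + ¾) - 1/38 = -31/4 - 1*1/38 = -31/4 - 1/38 = -591/76 ≈ -7.7763)
(-39*(-4))*m = -39*(-4)*(-591/76) = 156*(-591/76) = -23049/19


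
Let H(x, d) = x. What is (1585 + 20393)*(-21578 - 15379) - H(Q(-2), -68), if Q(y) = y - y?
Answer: -812240946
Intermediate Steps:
Q(y) = 0
(1585 + 20393)*(-21578 - 15379) - H(Q(-2), -68) = (1585 + 20393)*(-21578 - 15379) - 1*0 = 21978*(-36957) + 0 = -812240946 + 0 = -812240946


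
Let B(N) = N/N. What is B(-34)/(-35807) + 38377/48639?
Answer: 1374116600/1741616673 ≈ 0.78899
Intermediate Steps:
B(N) = 1
B(-34)/(-35807) + 38377/48639 = 1/(-35807) + 38377/48639 = 1*(-1/35807) + 38377*(1/48639) = -1/35807 + 38377/48639 = 1374116600/1741616673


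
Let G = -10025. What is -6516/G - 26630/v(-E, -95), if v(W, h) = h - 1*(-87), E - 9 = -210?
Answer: 133508939/40100 ≈ 3329.4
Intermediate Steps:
E = -201 (E = 9 - 210 = -201)
v(W, h) = 87 + h (v(W, h) = h + 87 = 87 + h)
-6516/G - 26630/v(-E, -95) = -6516/(-10025) - 26630/(87 - 95) = -6516*(-1/10025) - 26630/(-8) = 6516/10025 - 26630*(-1/8) = 6516/10025 + 13315/4 = 133508939/40100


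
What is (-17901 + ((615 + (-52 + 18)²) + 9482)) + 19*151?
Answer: -3779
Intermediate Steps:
(-17901 + ((615 + (-52 + 18)²) + 9482)) + 19*151 = (-17901 + ((615 + (-34)²) + 9482)) + 2869 = (-17901 + ((615 + 1156) + 9482)) + 2869 = (-17901 + (1771 + 9482)) + 2869 = (-17901 + 11253) + 2869 = -6648 + 2869 = -3779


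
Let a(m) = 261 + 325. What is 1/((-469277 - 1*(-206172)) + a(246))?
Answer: -1/262519 ≈ -3.8092e-6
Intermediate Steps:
a(m) = 586
1/((-469277 - 1*(-206172)) + a(246)) = 1/((-469277 - 1*(-206172)) + 586) = 1/((-469277 + 206172) + 586) = 1/(-263105 + 586) = 1/(-262519) = -1/262519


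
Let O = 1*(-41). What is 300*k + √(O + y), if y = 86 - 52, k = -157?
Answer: -47100 + I*√7 ≈ -47100.0 + 2.6458*I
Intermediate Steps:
y = 34
O = -41
300*k + √(O + y) = 300*(-157) + √(-41 + 34) = -47100 + √(-7) = -47100 + I*√7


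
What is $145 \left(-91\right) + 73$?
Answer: $-13122$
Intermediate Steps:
$145 \left(-91\right) + 73 = -13195 + 73 = -13122$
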